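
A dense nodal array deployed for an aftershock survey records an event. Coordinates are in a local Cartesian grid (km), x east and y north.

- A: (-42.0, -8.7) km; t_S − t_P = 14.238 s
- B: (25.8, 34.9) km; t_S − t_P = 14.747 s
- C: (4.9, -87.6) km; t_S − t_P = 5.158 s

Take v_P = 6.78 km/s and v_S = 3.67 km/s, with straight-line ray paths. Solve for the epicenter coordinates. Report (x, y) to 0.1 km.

x ≈ 45.7 km, y ≈ -81.4 km

Distance from S−P lag: d = Δt · v_P v_S / (v_P − v_S) = Δt · (6.78·3.67)/(6.78−3.67) ≈ 8.0008·Δt.
So d_A = 113.92, d_B = 117.99, d_C = 41.27 km.
Circle about each station: (x + 42.0)² + (y + 8.7)² = 113.92²; (x − 25.8)² + (y − 34.9)² = 117.99²; (x − 4.9)² + (y + 87.6)² = 41.27².
Subtracting the A equation from the B and C equations removes the quadratic terms:
135.6 x + 87.2 y = -899.91
93.8 x − 157.8 y = 17132.63
Solving the 2×2 system: x ≈ 45.7, y ≈ -81.4 km.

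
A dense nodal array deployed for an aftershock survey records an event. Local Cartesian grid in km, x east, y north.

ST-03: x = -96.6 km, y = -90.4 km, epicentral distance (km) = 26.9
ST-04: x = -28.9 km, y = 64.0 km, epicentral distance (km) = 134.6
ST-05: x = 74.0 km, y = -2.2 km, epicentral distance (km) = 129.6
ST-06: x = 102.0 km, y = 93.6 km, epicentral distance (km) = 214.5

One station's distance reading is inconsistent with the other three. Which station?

Solve using three stations at a time. Using ST-04, ST-05, ST-06 (subtract circle equations pairwise → linear system) gives (x, y) ≈ (-36.2, -70.5).
Distances from that point to each station vs reported:
  ST-03: calculated 63.6 vs reported 26.9 → residual 36.7 km
  ST-04: calculated 134.7 vs reported 134.6 → residual 0.1 km
  ST-05: calculated 129.7 vs reported 129.6 → residual 0.1 km
  ST-06: calculated 214.5 vs reported 214.5 → residual 0.0 km
ST-04, ST-05, ST-06 are mutually consistent (residuals ≈ 0); ST-03 is off by 36.7 km.

ST-03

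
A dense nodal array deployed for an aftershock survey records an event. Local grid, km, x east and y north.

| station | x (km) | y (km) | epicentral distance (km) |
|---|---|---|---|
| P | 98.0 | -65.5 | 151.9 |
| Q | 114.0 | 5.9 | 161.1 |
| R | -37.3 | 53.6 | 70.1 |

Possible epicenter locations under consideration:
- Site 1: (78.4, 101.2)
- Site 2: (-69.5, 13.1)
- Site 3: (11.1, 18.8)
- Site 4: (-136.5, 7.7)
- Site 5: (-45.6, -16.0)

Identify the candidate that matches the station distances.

For each candidate, compare |candidate − station| to the reported distance:
Site 1: residuals P 15.9, Q 59.4, R 55.0 → max 59.4 km
Site 2: residuals P 33.1, Q 22.5, R 18.4 → max 33.1 km
Site 3: residuals P 30.8, Q 57.4, R 10.5 → max 57.4 km
Site 4: residuals P 93.8, Q 89.4, R 39.2 → max 93.8 km
Site 5: residuals P 0.0, Q 0.0, R 0.0 → max 0.0 km
Only Site 5 has all residuals ≈ 0.

Site 5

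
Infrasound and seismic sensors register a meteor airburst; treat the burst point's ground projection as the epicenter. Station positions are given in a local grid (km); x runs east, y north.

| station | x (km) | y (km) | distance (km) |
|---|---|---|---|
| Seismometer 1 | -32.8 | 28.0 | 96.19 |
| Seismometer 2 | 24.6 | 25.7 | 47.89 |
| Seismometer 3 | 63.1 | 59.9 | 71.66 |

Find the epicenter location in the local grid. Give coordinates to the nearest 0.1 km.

Circle about each station: (x + 32.8)² + (y − 28.0)² = 96.19²; (x − 24.6)² + (y − 25.7)² = 47.89²; (x − 63.1)² + (y − 59.9)² = 71.66².
Subtracting pairs of circle equations eliminates x²+y² and gives linear equations (the radical axes):
114.8 x − 4.6 y = 6364.87
191.8 x + 63.8 y = 9827.14
Solving the 2×2 system: x ≈ 55.0, y ≈ -11.3 km.

55.0 km east, -11.3 km north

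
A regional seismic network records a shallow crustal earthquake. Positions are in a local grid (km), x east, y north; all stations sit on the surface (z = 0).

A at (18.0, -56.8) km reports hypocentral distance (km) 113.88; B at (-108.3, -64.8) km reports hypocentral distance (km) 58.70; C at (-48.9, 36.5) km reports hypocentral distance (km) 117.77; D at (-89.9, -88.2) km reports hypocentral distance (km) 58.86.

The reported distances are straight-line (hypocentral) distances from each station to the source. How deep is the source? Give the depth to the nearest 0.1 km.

depth ≈ 52.8 km

Each station gives a sphere (x−x_i)² + (y−y_i)² + z² = d_i² (stations at z=0).
Subtracting the A sphere from B and C: z² cancels, leaving linear equations in x and y:
-252.6 x − 16.0 y = 21900.65
-133.8 x + 186.6 y = -727.90
Solving: x ≈ -82.698, y ≈ -63.199 km (keep extra digits for the depth step; rounded: -82.7, -63.2).
Then from the A sphere: z² = 113.88² − (x − 18.0)² − (y + 56.8)² with x = -82.698, y = -63.199, so z ≈ 52.798 ≈ 52.8 km.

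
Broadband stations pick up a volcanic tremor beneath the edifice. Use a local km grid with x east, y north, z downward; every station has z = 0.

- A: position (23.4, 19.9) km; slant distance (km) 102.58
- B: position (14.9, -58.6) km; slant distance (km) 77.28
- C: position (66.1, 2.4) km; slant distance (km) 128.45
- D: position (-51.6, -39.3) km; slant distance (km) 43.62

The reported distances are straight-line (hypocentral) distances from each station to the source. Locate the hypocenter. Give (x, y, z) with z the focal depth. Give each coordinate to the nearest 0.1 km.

Each station gives a sphere (x−x_i)² + (y−y_i)² + z² = d_i² (stations at z=0).
Subtracting the A sphere from B and C: z² cancels, leaving linear equations in x and y:
-17.0 x − 157.0 y = 7262.86
85.4 x − 35.0 y = -2545.35
Solving: x ≈ -46.692, y ≈ -41.204 km (keep extra digits for the depth step; rounded: -46.7, -41.2).
Then from the A sphere: z² = 102.58² − (x − 23.4)² − (y − 19.9)² with x = -46.692, y = -41.204, so z ≈ 43.314 ≈ 43.3 km.
Check against D (with the unrounded solution): distance 43.63 ≈ 43.62 km. ✓

(-46.7, -41.2, 43.3)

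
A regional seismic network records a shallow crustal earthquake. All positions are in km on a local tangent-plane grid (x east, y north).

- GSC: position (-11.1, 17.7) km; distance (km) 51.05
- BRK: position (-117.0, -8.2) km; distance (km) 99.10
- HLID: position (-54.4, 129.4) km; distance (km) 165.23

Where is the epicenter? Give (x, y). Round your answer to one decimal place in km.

x ≈ -20.9 km, y ≈ -32.4 km

Circle about each station: (x + 11.1)² + (y − 17.7)² = 51.05²; (x + 117.0)² + (y + 8.2)² = 99.10²; (x + 54.4)² + (y − 129.4)² = 165.23².
Subtracting the GSC equation from the BRK and HLID equations removes the quadratic terms:
-211.8 x − 51.8 y = 6105.03
-86.6 x + 223.4 y = -5427.63
Solving the 2×2 system: x ≈ -20.9, y ≈ -32.4 km.
Check against GSC (with the unrounded x, y): √((x + 11.1)²+(y − 17.7)²) = 51.05 ≈ 51.05 km. ✓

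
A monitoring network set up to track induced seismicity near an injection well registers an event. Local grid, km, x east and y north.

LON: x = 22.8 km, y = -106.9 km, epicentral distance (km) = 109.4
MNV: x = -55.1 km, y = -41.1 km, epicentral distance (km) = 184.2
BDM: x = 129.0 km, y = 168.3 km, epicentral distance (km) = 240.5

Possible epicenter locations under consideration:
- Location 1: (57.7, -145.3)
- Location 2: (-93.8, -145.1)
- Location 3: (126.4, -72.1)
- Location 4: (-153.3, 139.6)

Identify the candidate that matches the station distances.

For each candidate, compare |candidate − station| to the reported distance:
Location 1: residuals LON 57.5, MNV 30.6, BDM 81.1 → max 81.1 km
Location 2: residuals LON 13.3, MNV 73.2, BDM 144.0 → max 144.0 km
Location 3: residuals LON 0.1, MNV 0.1, BDM 0.1 → max 0.1 km
Location 4: residuals LON 193.5, MNV 21.5, BDM 43.3 → max 193.5 km
Only Location 3 has all residuals ≈ 0.

Location 3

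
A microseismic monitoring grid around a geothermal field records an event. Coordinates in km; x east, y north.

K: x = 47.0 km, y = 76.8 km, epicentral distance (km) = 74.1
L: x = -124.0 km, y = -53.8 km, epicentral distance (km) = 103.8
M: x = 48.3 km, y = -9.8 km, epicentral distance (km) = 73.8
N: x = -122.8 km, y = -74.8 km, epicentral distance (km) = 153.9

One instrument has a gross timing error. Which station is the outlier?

L

Solve using three stations at a time. Using K, M, N (subtract circle equations pairwise → linear system) gives (x, y) ≈ (-12.3, 32.3).
Distances from that point to each station vs reported:
  K: calculated 74.1 vs reported 74.1 → residual 0.0 km
  L: calculated 141.1 vs reported 103.8 → residual 37.3 km
  M: calculated 73.8 vs reported 73.8 → residual 0.0 km
  N: calculated 153.9 vs reported 153.9 → residual 0.0 km
K, M, N are mutually consistent (residuals ≈ 0); L is off by 37.3 km.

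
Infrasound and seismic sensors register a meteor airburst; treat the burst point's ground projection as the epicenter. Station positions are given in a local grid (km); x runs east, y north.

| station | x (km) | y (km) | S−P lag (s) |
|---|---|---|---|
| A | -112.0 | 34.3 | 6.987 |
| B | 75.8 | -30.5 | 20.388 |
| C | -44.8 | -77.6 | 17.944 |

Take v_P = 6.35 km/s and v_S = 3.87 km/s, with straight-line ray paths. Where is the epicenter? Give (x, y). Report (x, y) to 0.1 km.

Distance from S−P lag: d = Δt · v_P v_S / (v_P − v_S) = Δt · (6.35·3.87)/(6.35−3.87) ≈ 9.9091·Δt.
So d_A = 69.23, d_B = 202.03, d_C = 177.81 km.
Circle about each station: (x + 112.0)² + (y − 34.3)² = 69.23²; (x − 75.8)² + (y + 30.5)² = 202.03²; (x + 44.8)² + (y + 77.6)² = 177.81².
Subtracting the A equation from the B and C equations removes the quadratic terms:
375.6 x − 129.6 y = -43067.93
134.4 x − 223.8 y = -32515.29
Solving the 2×2 system: x ≈ -81.4, y ≈ 96.4 km.
Check against A (with the unrounded x, y): √((x + 112.0)²+(y − 34.3)²) = 69.23 ≈ 69.23 km. ✓

-81.4 km east, 96.4 km north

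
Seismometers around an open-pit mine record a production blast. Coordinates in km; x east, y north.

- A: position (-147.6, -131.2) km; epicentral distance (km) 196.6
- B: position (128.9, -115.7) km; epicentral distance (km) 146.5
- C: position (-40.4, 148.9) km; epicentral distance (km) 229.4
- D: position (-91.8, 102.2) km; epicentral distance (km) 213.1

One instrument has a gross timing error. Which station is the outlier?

B

Solve using three stations at a time. Using A, C, D (subtract circle equations pairwise → linear system) gives (x, y) ≈ (38.5, -66.8).
Distances from that point to each station vs reported:
  A: calculated 196.9 vs reported 196.6 → residual 0.3 km
  B: calculated 102.8 vs reported 146.5 → residual 43.7 km
  C: calculated 229.7 vs reported 229.4 → residual 0.3 km
  D: calculated 213.4 vs reported 213.1 → residual 0.3 km
A, C, D are mutually consistent (residuals ≈ 0); B is off by 43.7 km.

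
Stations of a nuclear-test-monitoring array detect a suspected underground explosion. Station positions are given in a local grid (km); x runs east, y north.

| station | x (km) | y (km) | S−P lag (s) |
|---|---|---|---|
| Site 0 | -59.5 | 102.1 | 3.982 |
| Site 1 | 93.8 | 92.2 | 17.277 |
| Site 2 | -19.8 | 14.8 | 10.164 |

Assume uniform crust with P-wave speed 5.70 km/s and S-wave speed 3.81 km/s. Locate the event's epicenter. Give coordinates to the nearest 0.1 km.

Distance from S−P lag: d = Δt · v_P v_S / (v_P − v_S) = Δt · (5.70·3.81)/(5.70−3.81) ≈ 11.4905·Δt.
So d_Site 0 = 45.76, d_Site 1 = 198.52, d_Site 2 = 116.79 km.
Circle about each station: (x + 59.5)² + (y − 102.1)² = 45.76²; (x − 93.8)² + (y − 92.2)² = 198.52²; (x + 19.8)² + (y − 14.8)² = 116.79².
Subtracting the Site 0 equation from the Site 1 and Site 2 equations removes the quadratic terms:
306.6 x − 19.8 y = -33981.59
79.4 x − 174.6 y = -24899.51
Solving the 2×2 system: x ≈ -104.7, y ≈ 95.0 km.
Check against Site 0 (with the unrounded x, y): √((x + 59.5)²+(y − 102.1)²) = 45.75 ≈ 45.76 km. ✓

(-104.7, 95.0)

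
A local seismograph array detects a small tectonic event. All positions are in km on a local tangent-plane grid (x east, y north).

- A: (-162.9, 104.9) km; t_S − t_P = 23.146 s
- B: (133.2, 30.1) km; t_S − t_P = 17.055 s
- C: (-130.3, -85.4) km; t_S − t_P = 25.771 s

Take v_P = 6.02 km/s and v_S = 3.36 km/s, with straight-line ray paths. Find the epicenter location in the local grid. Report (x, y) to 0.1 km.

Distance from S−P lag: d = Δt · v_P v_S / (v_P − v_S) = Δt · (6.02·3.36)/(6.02−3.36) ≈ 7.6042·Δt.
So d_A = 176.01, d_B = 129.69, d_C = 195.97 km.
Circle about each station: (x + 162.9)² + (y − 104.9)² = 176.01²; (x − 133.2)² + (y − 30.1)² = 129.69²; (x + 130.3)² + (y + 85.4)² = 195.97².
Subtracting the A equation from the B and C equations removes the quadratic terms:
592.2 x − 149.6 y = -4732.15
65.2 x − 380.6 y = -20693.89
Solving the 2×2 system: x ≈ 6.0, y ≈ 55.4 km.

(6.0, 55.4)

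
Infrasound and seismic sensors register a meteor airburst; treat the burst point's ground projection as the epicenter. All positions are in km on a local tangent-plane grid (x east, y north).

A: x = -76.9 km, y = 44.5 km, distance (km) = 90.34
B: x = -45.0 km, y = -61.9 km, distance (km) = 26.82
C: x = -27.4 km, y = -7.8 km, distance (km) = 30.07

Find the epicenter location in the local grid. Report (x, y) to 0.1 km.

x ≈ -36.7 km, y ≈ -36.4 km

Circle about each station: (x + 76.9)² + (y − 44.5)² = 90.34²; (x + 45.0)² + (y + 61.9)² = 26.82²; (x + 27.4)² + (y + 7.8)² = 30.07².
Subtracting the A equation from the B and C equations removes the quadratic terms:
63.8 x − 212.8 y = 5404.75
99.0 x − 104.6 y = 174.85
Solving the 2×2 system: x ≈ -36.7, y ≈ -36.4 km.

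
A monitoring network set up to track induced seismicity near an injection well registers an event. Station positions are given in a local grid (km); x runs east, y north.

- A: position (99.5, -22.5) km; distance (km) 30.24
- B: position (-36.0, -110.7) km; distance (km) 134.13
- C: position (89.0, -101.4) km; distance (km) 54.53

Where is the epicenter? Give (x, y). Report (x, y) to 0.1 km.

Circle about each station: (x − 99.5)² + (y + 22.5)² = 30.24²; (x + 36.0)² + (y + 110.7)² = 134.13²; (x − 89.0)² + (y + 101.4)² = 54.53².
Subtracting the A equation from the B and C equations removes the quadratic terms:
-271.0 x − 176.4 y = -13932.41
-21.0 x − 157.8 y = 5737.40
Solving the 2×2 system: x ≈ 82.2, y ≈ -47.3 km.

x ≈ 82.2 km, y ≈ -47.3 km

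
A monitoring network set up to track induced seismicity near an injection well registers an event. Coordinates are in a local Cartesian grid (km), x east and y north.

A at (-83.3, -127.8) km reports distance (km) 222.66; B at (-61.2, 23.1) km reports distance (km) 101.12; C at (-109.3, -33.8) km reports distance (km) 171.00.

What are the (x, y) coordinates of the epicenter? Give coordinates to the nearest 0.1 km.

31.8 km east, 62.8 km north

Circle about each station: (x + 83.3)² + (y + 127.8)² = 222.66²; (x + 61.2)² + (y − 23.1)² = 101.12²; (x + 109.3)² + (y + 33.8)² = 171.00².
Subtracting the A equation from the B and C equations removes the quadratic terms:
44.2 x + 301.8 y = 20359.54
-52.0 x + 188.0 y = 10153.68
Solving the 2×2 system: x ≈ 31.8, y ≈ 62.8 km.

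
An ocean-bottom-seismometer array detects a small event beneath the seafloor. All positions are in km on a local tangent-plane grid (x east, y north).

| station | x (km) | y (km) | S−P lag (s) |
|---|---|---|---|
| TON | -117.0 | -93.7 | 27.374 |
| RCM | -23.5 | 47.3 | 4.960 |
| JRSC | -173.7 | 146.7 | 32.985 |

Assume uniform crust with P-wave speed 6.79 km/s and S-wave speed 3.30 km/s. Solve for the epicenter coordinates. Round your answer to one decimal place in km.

Distance from S−P lag: d = Δt · v_P v_S / (v_P − v_S) = Δt · (6.79·3.30)/(6.79−3.30) ≈ 6.4203·Δt.
So d_TON = 175.75, d_RCM = 31.84, d_JRSC = 211.78 km.
Circle about each station: (x + 117.0)² + (y + 93.7)² = 175.75²; (x + 23.5)² + (y − 47.3)² = 31.84²; (x + 173.7)² + (y − 146.7)² = 211.78².
Subtracting pairs of circle equations eliminates x²+y² and gives linear equations (the radical axes):
187.0 x + 282.0 y = 10195.13
-113.4 x + 480.8 y = 15261.18
Solving the 2×2 system: x ≈ 4.9, y ≈ 32.9 km.

(4.9, 32.9)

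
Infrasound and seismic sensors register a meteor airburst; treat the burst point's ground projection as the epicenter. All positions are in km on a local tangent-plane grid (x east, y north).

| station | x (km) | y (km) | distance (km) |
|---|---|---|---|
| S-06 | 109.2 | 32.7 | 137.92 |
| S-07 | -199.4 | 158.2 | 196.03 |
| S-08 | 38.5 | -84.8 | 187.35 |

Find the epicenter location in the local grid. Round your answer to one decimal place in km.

-13.8 km east, 95.1 km north

Circle about each station: (x − 109.2)² + (y − 32.7)² = 137.92²; (x + 199.4)² + (y − 158.2)² = 196.03²; (x − 38.5)² + (y + 84.8)² = 187.35².
Subtracting the S-06 equation from the S-07 and S-08 equations removes the quadratic terms:
-617.2 x + 251.0 y = 32387.84
-141.4 x − 235.0 y = -20398.74
Solving the 2×2 system: x ≈ -13.8, y ≈ 95.1 km.
Check against S-06 (with the unrounded x, y): √((x − 109.2)²+(y − 32.7)²) = 137.92 ≈ 137.92 km. ✓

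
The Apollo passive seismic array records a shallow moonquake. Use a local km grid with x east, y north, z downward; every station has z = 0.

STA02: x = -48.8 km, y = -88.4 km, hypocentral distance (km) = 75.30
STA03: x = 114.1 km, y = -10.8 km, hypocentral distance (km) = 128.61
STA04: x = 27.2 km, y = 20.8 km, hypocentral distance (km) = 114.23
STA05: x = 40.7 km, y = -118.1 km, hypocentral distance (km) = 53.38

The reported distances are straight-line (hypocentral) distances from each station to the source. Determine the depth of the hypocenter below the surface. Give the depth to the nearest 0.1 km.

z ≈ 36.4 km

Each station gives a sphere (x−x_i)² + (y−y_i)² + z² = d_i² (stations at z=0).
Subtracting the STA02 sphere from STA03 and STA04: z² cancels, leaving linear equations in x and y:
325.8 x + 155.2 y = -7930.99
152.0 x + 218.4 y = -16401.92
Solving: x ≈ 17.102, y ≈ -87.003 km (keep extra digits for the depth step; rounded: 17.1, -87.0).
Then from the STA02 sphere: z² = 75.30² − (x + 48.8)² − (y + 88.4)² with x = 17.102, y = -87.003, so z ≈ 36.401 ≈ 36.4 km.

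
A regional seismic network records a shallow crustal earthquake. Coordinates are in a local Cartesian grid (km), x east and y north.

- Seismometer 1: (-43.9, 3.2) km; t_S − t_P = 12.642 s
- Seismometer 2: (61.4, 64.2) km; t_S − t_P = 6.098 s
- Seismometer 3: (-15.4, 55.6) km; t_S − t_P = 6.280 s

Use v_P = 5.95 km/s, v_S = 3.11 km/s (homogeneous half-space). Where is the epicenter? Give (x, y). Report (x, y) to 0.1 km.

Distance from S−P lag: d = Δt · v_P v_S / (v_P − v_S) = Δt · (5.95·3.11)/(5.95−3.11) ≈ 6.5157·Δt.
So d_Seismometer 1 = 82.37, d_Seismometer 2 = 39.73, d_Seismometer 3 = 40.92 km.
Circle about each station: (x + 43.9)² + (y − 3.2)² = 82.37²; (x − 61.4)² + (y − 64.2)² = 39.73²; (x + 15.4)² + (y − 55.6)² = 40.92².
Subtracting the Seismometer 1 equation from the Seismometer 2 and Seismometer 3 equations removes the quadratic terms:
210.6 x + 122.0 y = 11160.49
57.0 x + 104.8 y = 6501.44
Solving the 2×2 system: x ≈ 24.9, y ≈ 48.5 km.

(24.9, 48.5)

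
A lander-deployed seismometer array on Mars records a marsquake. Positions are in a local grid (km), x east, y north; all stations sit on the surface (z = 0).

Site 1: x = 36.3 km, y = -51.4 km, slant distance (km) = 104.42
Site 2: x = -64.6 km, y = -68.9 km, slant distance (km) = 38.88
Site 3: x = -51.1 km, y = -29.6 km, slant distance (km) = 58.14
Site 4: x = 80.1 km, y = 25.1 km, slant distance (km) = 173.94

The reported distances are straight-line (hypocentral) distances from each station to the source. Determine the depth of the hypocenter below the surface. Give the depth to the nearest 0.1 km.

Each station gives a sphere (x−x_i)² + (y−y_i)² + z² = d_i² (stations at z=0).
Subtracting the Site 1 sphere from Site 2 and Site 3: z² cancels, leaving linear equations in x and y:
-201.8 x − 35.0 y = 14352.60
-174.8 x + 43.6 y = 7051.00
Solving: x ≈ -58.496, y ≈ -72.802 km (keep extra digits for the depth step; rounded: -58.5, -72.8).
Then from the Site 1 sphere: z² = 104.42² − (x − 36.3)² − (y + 51.4)² with x = -58.496, y = -72.802, so z ≈ 38.200 ≈ 38.2 km.

depth ≈ 38.2 km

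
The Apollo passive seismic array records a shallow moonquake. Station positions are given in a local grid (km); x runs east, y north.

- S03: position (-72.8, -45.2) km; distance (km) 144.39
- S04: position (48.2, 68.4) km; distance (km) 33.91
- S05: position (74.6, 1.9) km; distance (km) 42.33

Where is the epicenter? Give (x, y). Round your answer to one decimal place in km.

Circle about each station: (x + 72.8)² + (y + 45.2)² = 144.39²; (x − 48.2)² + (y − 68.4)² = 33.91²; (x − 74.6)² + (y − 1.9)² = 42.33².
Subtracting the S03 equation from the S04 and S05 equations removes the quadratic terms:
242.0 x + 227.2 y = 19357.50
294.8 x + 94.2 y = 17282.53
Solving the 2×2 system: x ≈ 47.6, y ≈ 34.5 km.

47.6 km east, 34.5 km north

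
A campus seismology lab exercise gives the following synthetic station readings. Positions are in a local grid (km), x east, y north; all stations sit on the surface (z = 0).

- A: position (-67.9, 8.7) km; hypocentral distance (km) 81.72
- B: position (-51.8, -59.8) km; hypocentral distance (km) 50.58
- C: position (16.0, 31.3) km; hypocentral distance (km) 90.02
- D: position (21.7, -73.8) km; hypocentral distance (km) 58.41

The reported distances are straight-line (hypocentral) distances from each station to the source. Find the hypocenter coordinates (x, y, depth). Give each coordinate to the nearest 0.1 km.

(-16.8, -45.5, 33.6)

Each station gives a sphere (x−x_i)² + (y−y_i)² + z² = d_i² (stations at z=0).
Subtracting the A sphere from B and C: z² cancels, leaving linear equations in x and y:
32.2 x − 137.0 y = 5693.00
167.8 x + 45.2 y = -4875.85
Solving: x ≈ -16.800, y ≈ -45.503 km (keep extra digits for the depth step; rounded: -16.8, -45.5).
Then from the A sphere: z² = 81.72² − (x + 67.9)² − (y − 8.7)² with x = -16.800, y = -45.503, so z ≈ 33.600 ≈ 33.6 km.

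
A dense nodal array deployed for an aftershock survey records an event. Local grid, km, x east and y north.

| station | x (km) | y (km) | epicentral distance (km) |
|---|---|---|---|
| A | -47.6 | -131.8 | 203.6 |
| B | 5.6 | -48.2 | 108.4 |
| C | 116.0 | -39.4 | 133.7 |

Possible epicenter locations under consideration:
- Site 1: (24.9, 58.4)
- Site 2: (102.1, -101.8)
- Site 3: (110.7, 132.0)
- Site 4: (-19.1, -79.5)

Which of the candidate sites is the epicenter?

For each candidate, compare |candidate − station| to the reported distance:
Site 1: residuals A 0.1, B 0.1, C 0.0 → max 0.1 km
Site 2: residuals A 50.9, B 2.0, C 69.8 → max 69.8 km
Site 3: residuals A 104.1, B 100.2, C 37.8 → max 104.1 km
Site 4: residuals A 144.0, B 68.5, C 7.2 → max 144.0 km
Only Site 1 has all residuals ≈ 0.

Site 1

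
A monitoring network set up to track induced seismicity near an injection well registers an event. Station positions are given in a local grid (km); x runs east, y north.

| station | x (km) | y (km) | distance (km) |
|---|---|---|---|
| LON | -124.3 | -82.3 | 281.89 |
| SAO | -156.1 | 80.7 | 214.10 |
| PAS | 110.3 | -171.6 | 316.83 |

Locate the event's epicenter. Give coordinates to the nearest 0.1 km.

(49.8, 139.4)

Circle about each station: (x + 124.3)² + (y + 82.3)² = 281.89²; (x + 156.1)² + (y − 80.7)² = 214.10²; (x − 110.3)² + (y + 171.6)² = 316.83².
Subtracting the LON equation from the SAO and PAS equations removes the quadratic terms:
-63.6 x + 326.0 y = 42279.08
469.2 x − 178.6 y = -1530.41
Solving the 2×2 system: x ≈ 49.8, y ≈ 139.4 km.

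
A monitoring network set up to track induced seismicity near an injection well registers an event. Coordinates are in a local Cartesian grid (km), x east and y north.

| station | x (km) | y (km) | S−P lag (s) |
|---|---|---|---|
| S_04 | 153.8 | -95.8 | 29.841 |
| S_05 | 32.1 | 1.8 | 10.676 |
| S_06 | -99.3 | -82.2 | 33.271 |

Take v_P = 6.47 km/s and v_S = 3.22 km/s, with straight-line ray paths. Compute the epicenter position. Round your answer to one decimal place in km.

(53.2, 66.9)

Distance from S−P lag: d = Δt · v_P v_S / (v_P − v_S) = Δt · (6.47·3.22)/(6.47−3.22) ≈ 6.4103·Δt.
So d_S_04 = 191.29, d_S_05 = 68.44, d_S_06 = 213.28 km.
Circle about each station: (x − 153.8)² + (y + 95.8)² = 191.29²; (x − 32.1)² + (y − 1.8)² = 68.44²; (x + 99.3)² + (y + 82.2)² = 213.28².
Subtracting pairs of circle equations eliminates x²+y² and gives linear equations (the radical axes):
-243.4 x + 195.2 y = 109.40
-506.2 x + 27.2 y = -25111.24
Solving the 2×2 system: x ≈ 53.2, y ≈ 66.9 km.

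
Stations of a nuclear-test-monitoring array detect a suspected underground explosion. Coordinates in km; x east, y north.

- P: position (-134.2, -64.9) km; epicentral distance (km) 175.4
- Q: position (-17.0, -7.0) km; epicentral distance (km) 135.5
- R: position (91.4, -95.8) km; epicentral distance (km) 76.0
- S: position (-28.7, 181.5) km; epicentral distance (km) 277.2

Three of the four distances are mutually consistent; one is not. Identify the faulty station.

Solve using three stations at a time. Using P, Q, R (subtract circle equations pairwise → linear system) gives (x, y) ≈ (26.4, -135.4).
Distances from that point to each station vs reported:
  P: calculated 175.4 vs reported 175.4 → residual 0.0 km
  Q: calculated 135.5 vs reported 135.5 → residual 0.0 km
  R: calculated 76.1 vs reported 76.0 → residual 0.1 km
  S: calculated 321.6 vs reported 277.2 → residual 44.4 km
P, Q, R are mutually consistent (residuals ≈ 0); S is off by 44.4 km.

S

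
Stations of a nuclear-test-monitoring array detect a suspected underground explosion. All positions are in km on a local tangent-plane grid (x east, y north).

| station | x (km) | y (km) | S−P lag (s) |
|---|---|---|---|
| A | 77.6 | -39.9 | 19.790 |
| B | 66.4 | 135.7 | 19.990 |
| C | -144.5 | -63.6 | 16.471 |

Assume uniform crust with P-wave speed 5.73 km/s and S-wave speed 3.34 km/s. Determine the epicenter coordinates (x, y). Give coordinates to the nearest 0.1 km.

x ≈ -60.4 km, y ≈ 38.0 km

Distance from S−P lag: d = Δt · v_P v_S / (v_P − v_S) = Δt · (5.73·3.34)/(5.73−3.34) ≈ 8.0076·Δt.
So d_A = 158.47, d_B = 160.07, d_C = 131.89 km.
Circle about each station: (x − 77.6)² + (y + 39.9)² = 158.47²; (x − 66.4)² + (y − 135.7)² = 160.07²; (x + 144.5)² + (y + 63.6)² = 131.89².
Subtracting the A equation from the B and C equations removes the quadratic terms:
-22.4 x + 351.2 y = 14700.02
-444.2 x − 47.4 y = 25029.21
Solving the 2×2 system: x ≈ -60.4, y ≈ 38.0 km.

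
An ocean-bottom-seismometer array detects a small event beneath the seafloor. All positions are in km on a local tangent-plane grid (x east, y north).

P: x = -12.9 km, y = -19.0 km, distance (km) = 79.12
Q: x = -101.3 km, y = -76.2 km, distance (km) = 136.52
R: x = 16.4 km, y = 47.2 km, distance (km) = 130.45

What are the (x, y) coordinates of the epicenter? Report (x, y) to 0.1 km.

Circle about each station: (x + 12.9)² + (y + 19.0)² = 79.12²; (x + 101.3)² + (y + 76.2)² = 136.52²; (x − 16.4)² + (y − 47.2)² = 130.45².
Subtracting the P equation from the Q and R equations removes the quadratic terms:
-176.8 x − 114.4 y = 3162.98
58.6 x + 132.4 y = -8787.84
Solving the 2×2 system: x ≈ 35.1, y ≈ -81.9 km.
Check against P (with the unrounded x, y): √((x + 12.9)²+(y + 19.0)²) = 79.14 ≈ 79.12 km. ✓

35.1 km east, -81.9 km north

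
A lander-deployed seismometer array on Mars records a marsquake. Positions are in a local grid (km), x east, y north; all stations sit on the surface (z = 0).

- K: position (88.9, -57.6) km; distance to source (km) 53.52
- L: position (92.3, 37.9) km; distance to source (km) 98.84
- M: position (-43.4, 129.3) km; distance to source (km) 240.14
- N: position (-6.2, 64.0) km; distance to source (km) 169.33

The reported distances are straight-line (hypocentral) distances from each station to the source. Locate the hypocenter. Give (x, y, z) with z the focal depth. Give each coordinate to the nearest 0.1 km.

Each station gives a sphere (x−x_i)² + (y−y_i)² + z² = d_i² (stations at z=0).
Subtracting the K sphere from L and M: z² cancels, leaving linear equations in x and y:
6.8 x + 191.0 y = -8170.23
-264.6 x + 373.8 y = -47421.75
Solving: x ≈ 113.102, y ≈ -46.803 km (keep extra digits for the depth step; rounded: 113.1, -46.8).
Then from the K sphere: z² = 53.52² − (x − 88.9)² − (y + 57.6)² with x = 113.102, y = -46.803, so z ≈ 46.498 ≈ 46.5 km.
Check against N (with the unrounded solution): distance 169.33 ≈ 169.33 km. ✓

x ≈ 113.1 km, y ≈ -46.8 km, depth ≈ 46.5 km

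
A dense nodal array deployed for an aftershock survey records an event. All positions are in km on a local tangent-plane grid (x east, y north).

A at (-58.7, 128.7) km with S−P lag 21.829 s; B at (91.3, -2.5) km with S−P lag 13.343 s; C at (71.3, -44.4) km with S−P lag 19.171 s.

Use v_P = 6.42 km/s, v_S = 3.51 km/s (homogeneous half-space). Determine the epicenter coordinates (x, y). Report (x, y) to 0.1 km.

Distance from S−P lag: d = Δt · v_P v_S / (v_P − v_S) = Δt · (6.42·3.51)/(6.42−3.51) ≈ 7.7437·Δt.
So d_A = 169.04, d_B = 103.32, d_C = 148.45 km.
Circle about each station: (x + 58.7)² + (y − 128.7)² = 169.04²; (x − 91.3)² + (y + 2.5)² = 103.32²; (x − 71.3)² + (y + 44.4)² = 148.45².
Subtracting the A equation from the B and C equations removes the quadratic terms:
300.0 x − 262.4 y = 6232.06
260.0 x − 346.2 y = -6417.21
Solving the 2×2 system: x ≈ 107.8, y ≈ 99.5 km.
Check against A (with the unrounded x, y): √((x + 58.7)²+(y − 128.7)²) = 169.04 ≈ 169.04 km. ✓

(107.8, 99.5)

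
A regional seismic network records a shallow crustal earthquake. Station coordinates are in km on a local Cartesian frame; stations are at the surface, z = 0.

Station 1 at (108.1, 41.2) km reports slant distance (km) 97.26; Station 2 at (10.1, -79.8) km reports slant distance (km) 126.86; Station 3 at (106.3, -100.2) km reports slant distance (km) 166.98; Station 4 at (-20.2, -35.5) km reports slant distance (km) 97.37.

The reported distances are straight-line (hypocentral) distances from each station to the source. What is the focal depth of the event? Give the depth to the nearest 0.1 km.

48.3 km

Each station gives a sphere (x−x_i)² + (y−y_i)² + z² = d_i² (stations at z=0).
Subtracting the Station 1 sphere from Station 2 and Station 3: z² cancels, leaving linear equations in x and y:
-196.0 x − 242.0 y = -13546.95
-3.6 x − 282.8 y = -10466.13
Solving: x ≈ 23.796, y ≈ 36.706 km (keep extra digits for the depth step; rounded: 23.8, 36.7).
Then from the Station 1 sphere: z² = 97.26² − (x − 108.1)² − (y − 41.2)² with x = 23.796, y = 36.706, so z ≈ 48.292 ≈ 48.3 km.
Check against Station 4 (with the unrounded solution): distance 97.37 ≈ 97.37 km. ✓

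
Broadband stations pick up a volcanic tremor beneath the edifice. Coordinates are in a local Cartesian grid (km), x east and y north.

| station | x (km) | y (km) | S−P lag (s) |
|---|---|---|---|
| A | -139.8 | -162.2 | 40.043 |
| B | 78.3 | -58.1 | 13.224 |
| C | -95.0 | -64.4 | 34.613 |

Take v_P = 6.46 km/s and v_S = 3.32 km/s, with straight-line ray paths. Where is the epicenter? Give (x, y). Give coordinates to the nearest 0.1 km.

Distance from S−P lag: d = Δt · v_P v_S / (v_P − v_S) = Δt · (6.46·3.32)/(6.46−3.32) ≈ 6.8303·Δt.
So d_A = 273.51, d_B = 90.32, d_C = 236.42 km.
Circle about each station: (x + 139.8)² + (y + 162.2)² = 273.51²; (x − 78.3)² + (y + 58.1)² = 90.32²; (x + 95.0)² + (y + 64.4)² = 236.42².
Subtracting the A equation from the B and C equations removes the quadratic terms:
436.2 x + 208.2 y = 30303.64
89.6 x + 195.6 y = -13767.22
Solving the 2×2 system: x ≈ 131.9, y ≈ -130.8 km.

x ≈ 131.9 km, y ≈ -130.8 km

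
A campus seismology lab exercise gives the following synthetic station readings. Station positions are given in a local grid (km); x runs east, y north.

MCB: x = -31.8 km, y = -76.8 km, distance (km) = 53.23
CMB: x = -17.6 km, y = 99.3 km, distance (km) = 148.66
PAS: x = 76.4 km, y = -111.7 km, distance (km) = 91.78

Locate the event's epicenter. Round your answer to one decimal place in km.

(11.9, -46.4)

Circle about each station: (x + 31.8)² + (y + 76.8)² = 53.23²; (x + 17.6)² + (y − 99.3)² = 148.66²; (x − 76.4)² + (y + 111.7)² = 91.78².
Subtracting pairs of circle equations eliminates x²+y² and gives linear equations (the radical axes):
28.4 x + 352.2 y = -16005.59
216.4 x − 69.8 y = 5814.23
Solving the 2×2 system: x ≈ 11.9, y ≈ -46.4 km.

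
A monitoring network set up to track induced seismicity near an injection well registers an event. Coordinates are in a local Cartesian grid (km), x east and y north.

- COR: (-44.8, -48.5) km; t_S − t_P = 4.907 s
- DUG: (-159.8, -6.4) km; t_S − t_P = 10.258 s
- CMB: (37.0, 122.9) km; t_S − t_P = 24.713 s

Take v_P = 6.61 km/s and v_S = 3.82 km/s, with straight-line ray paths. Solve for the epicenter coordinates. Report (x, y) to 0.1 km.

-86.6 km east, -63.5 km north

Distance from S−P lag: d = Δt · v_P v_S / (v_P − v_S) = Δt · (6.61·3.82)/(6.61−3.82) ≈ 9.0503·Δt.
So d_COR = 44.41, d_DUG = 92.84, d_CMB = 223.66 km.
Circle about each station: (x + 44.8)² + (y + 48.5)² = 44.41²; (x + 159.8)² + (y + 6.4)² = 92.84²; (x − 37.0)² + (y − 122.9)² = 223.66².
Subtracting pairs of circle equations eliminates x²+y² and gives linear equations (the radical axes):
-230.0 x + 84.2 y = 14570.69
163.6 x + 342.8 y = -35937.43
Solving the 2×2 system: x ≈ -86.6, y ≈ -63.5 km.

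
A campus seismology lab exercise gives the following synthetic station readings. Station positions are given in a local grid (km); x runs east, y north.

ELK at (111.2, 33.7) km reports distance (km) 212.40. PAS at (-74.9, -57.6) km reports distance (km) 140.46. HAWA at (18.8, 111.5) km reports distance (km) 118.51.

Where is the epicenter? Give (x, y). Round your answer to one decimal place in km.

Circle about each station: (x − 111.2)² + (y − 33.7)² = 212.40²; (x + 74.9)² + (y + 57.6)² = 140.46²; (x − 18.8)² + (y − 111.5)² = 118.51².
Subtracting the ELK equation from the PAS and HAWA equations removes the quadratic terms:
-372.2 x − 182.6 y = 20811.39
-184.8 x + 155.6 y = 30353.70
Solving the 2×2 system: x ≈ -95.8, y ≈ 81.3 km.

-95.8 km east, 81.3 km north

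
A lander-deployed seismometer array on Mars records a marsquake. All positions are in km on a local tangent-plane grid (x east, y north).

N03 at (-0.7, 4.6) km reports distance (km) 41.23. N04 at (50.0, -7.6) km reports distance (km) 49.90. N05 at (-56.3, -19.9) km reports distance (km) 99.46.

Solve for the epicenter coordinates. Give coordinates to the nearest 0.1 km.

(25.9, 36.1)

Circle about each station: (x + 0.7)² + (y − 4.6)² = 41.23²; (x − 50.0)² + (y + 7.6)² = 49.90²; (x + 56.3)² + (y + 19.9)² = 99.46².
Subtracting pairs of circle equations eliminates x²+y² and gives linear equations (the radical axes):
101.4 x − 24.4 y = 1746.01
-111.2 x − 49.0 y = -4648.33
Solving the 2×2 system: x ≈ 25.9, y ≈ 36.1 km.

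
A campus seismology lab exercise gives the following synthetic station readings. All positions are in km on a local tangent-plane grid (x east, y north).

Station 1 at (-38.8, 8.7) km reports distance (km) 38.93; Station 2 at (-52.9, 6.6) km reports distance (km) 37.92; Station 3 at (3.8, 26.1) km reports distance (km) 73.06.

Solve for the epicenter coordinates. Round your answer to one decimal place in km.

Circle about each station: (x + 38.8)² + (y − 8.7)² = 38.93²; (x + 52.9)² + (y − 6.6)² = 37.92²; (x − 3.8)² + (y − 26.1)² = 73.06².
Subtracting pairs of circle equations eliminates x²+y² and gives linear equations (the radical axes):
-28.2 x − 4.2 y = 1338.46
85.2 x + 34.8 y = -4707.70
Solving the 2×2 system: x ≈ -43.0, y ≈ -30.0 km.

(-43.0, -30.0)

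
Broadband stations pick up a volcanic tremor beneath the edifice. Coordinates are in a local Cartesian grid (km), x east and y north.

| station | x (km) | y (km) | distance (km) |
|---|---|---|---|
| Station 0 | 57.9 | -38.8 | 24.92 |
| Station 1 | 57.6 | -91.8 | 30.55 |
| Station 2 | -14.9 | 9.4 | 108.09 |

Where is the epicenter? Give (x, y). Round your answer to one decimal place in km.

Circle about each station: (x − 57.9)² + (y + 38.8)² = 24.92²; (x − 57.6)² + (y + 91.8)² = 30.55²; (x + 14.9)² + (y − 9.4)² = 108.09².
Subtracting the Station 0 equation from the Station 1 and Station 2 equations removes the quadratic terms:
-0.6 x − 106.0 y = 6574.85
-145.6 x + 96.4 y = -15609.92
Solving the 2×2 system: x ≈ 65.9, y ≈ -62.4 km.
Check against Station 0 (with the unrounded x, y): √((x − 57.9)²+(y + 38.8)²) = 24.92 ≈ 24.92 km. ✓

x ≈ 65.9 km, y ≈ -62.4 km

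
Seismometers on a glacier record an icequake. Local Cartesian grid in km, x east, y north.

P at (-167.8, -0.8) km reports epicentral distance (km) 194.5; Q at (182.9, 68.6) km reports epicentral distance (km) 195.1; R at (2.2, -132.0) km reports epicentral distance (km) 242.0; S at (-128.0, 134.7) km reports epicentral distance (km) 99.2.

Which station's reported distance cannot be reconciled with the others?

Solve using three stations at a time. Using P, Q, R (subtract circle equations pairwise → linear system) gives (x, y) ≈ (-7.8, 109.8).
Distances from that point to each station vs reported:
  P: calculated 194.5 vs reported 194.5 → residual 0.0 km
  Q: calculated 195.1 vs reported 195.1 → residual 0.0 km
  R: calculated 242.0 vs reported 242.0 → residual 0.0 km
  S: calculated 122.8 vs reported 99.2 → residual 23.6 km
P, Q, R are mutually consistent (residuals ≈ 0); S is off by 23.6 km.

S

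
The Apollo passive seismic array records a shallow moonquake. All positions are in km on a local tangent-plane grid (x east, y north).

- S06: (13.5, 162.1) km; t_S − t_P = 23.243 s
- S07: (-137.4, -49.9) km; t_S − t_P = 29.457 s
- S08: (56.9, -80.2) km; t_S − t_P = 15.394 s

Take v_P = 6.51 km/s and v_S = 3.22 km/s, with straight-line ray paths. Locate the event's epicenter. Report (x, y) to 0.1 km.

38.3 km east, 16.1 km north

Distance from S−P lag: d = Δt · v_P v_S / (v_P − v_S) = Δt · (6.51·3.22)/(6.51−3.22) ≈ 6.3715·Δt.
So d_S06 = 148.09, d_S07 = 187.68, d_S08 = 98.08 km.
Circle about each station: (x − 13.5)² + (y − 162.1)² = 148.09²; (x + 137.4)² + (y + 49.9)² = 187.68²; (x − 56.9)² + (y + 80.2)² = 98.08².
Subtracting the S06 equation from the S07 and S08 equations removes the quadratic terms:
-301.8 x − 424.0 y = -18383.02
86.8 x − 484.6 y = -4478.05
Solving the 2×2 system: x ≈ 38.3, y ≈ 16.1 km.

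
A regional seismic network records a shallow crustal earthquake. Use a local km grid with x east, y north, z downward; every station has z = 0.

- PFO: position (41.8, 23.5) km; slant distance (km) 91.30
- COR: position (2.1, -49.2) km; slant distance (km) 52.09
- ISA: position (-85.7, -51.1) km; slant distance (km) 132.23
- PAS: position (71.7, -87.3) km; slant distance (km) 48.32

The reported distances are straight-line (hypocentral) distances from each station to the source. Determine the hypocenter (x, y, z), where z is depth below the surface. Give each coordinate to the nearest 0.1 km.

Each station gives a sphere (x−x_i)² + (y−y_i)² + z² = d_i² (stations at z=0).
Subtracting the PFO sphere from COR and ISA: z² cancels, leaving linear equations in x and y:
-79.4 x − 145.4 y = 5747.88
-255.0 x − 149.2 y = -1492.87
Solving: x ≈ 42.593, y ≈ -62.791 km (keep extra digits for the depth step; rounded: 42.6, -62.8).
Then from the PFO sphere: z² = 91.30² − (x − 41.8)² − (y − 23.5)² with x = 42.593, y = -62.791, so z ≈ 29.815 ≈ 29.8 km.

(42.6, -62.8, 29.8)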